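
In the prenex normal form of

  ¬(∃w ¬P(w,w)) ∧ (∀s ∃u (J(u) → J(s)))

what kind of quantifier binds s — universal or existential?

universal

First replace A → B with ¬A ∨ B.
  ¬(∃w ¬P(w,w)) ∧ (∀s ∃u (¬J(u) ∨ J(s)))
Move each ¬ inward, flipping quantifiers it crosses:
  (∀w P(w,w)) ∧ (∀s ∃u (¬J(u) ∨ J(s)))
Pull the quantifiers to the front (each side's bound variable is not free in the other side):
  ∀w ∀s ∃u (P(w,w) ∧ (¬J(u) ∨ J(s)))
The quantifier ∀s sits under an even number of negations (counting the antecedent side of each →), so it remains universal.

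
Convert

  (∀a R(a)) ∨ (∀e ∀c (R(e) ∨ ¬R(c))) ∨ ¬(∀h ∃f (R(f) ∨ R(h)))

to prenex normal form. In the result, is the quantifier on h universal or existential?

existential

Push ¬ through the quantifiers and connectives to reach negation normal form:
  (∀a R(a)) ∨ (∀e ∀c (R(e) ∨ ¬R(c))) ∨ (∃h ∀f (¬R(f) ∧ ¬R(h)))
Finally move all quantifiers to the prefix:
  ∀a ∀e ∀c ∃h ∀f (R(a) ∨ R(e) ∨ ¬R(c) ∨ ¬R(f) ∧ ¬R(h))
The quantifier ∀h sits under an odd number of negations, so it flips to ∃h.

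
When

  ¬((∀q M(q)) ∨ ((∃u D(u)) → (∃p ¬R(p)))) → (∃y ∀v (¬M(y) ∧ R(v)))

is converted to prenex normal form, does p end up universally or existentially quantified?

existential

First replace A → B with ¬A ∨ B.
  ¬¬((∀q M(q)) ∨ ¬(∃u D(u)) ∨ (∃p ¬R(p))) ∨ (∃y ∀v (¬M(y) ∧ R(v)))
Push ¬ through the quantifiers and connectives to reach negation normal form:
  (∀q M(q)) ∨ (∀u ¬D(u)) ∨ (∃p ¬R(p)) ∨ (∃y ∀v (¬M(y) ∧ R(v)))
Pull the quantifiers to the front (each side's bound variable is not free in the other side):
  ∀q ∀u ∃p ∃y ∀v (M(q) ∨ ¬D(u) ∨ ¬R(p) ∨ ¬M(y) ∧ R(v))
The quantifier ∃p sits under an even number of negations (counting the antecedent side of each →), so it remains existential.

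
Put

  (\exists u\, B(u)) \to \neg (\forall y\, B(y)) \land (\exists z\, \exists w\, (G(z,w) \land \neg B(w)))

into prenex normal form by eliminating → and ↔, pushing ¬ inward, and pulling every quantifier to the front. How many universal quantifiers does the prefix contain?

1

Eliminate → and ↔ using ¬ and ∨.
  \neg (\exists u\, B(u)) \lor \neg (\forall y\, B(y)) \land (\exists z\, \exists w\, (G(z,w) \land \neg B(w)))
Drive negations inward (¬∀x A ≡ ∃x ¬A, ¬∃x A ≡ ∀x ¬A, De Morgan for ∧/∨):
  (\forall u\, \neg B(u)) \lor (\exists y\, \neg B(y)) \land (\exists z\, \exists w\, (G(z,w) \land \neg B(w)))
All bound variables are already distinct, so no renaming is needed.
Pull the quantifiers to the front (each side's bound variable is not free in the other side):
  \forall u\, \exists y\, \exists z\, \exists w\, (\neg B(u) \lor \neg B(y) \land G(z,w) \land \neg B(w))
The prefix is \forall u \exists y \exists z \exists w: 1 universal, 3 existential.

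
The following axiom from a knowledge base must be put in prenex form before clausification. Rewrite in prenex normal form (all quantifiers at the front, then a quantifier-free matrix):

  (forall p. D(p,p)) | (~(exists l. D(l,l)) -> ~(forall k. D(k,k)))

forall p. exists l. exists k. (D(p,p) | D(l,l) | ~D(k,k))

Eliminate → and ↔ using ¬ and ∨.
  (forall p. D(p,p)) | ~~(exists l. D(l,l)) | ~(forall k. D(k,k))
Move each ¬ inward, flipping quantifiers it crosses:
  (forall p. D(p,p)) | (exists l. D(l,l)) | (exists k. ~D(k,k))
All bound variables are already distinct, so no renaming is needed.
Extract every quantifier outward, since the variables are now distinct and don't occur free across branches:
  forall p. exists l. exists k. (D(p,p) | D(l,l) | ~D(k,k))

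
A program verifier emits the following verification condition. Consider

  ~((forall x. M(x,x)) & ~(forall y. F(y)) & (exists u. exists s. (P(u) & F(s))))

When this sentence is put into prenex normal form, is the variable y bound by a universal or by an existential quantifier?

universal

Push ¬ through the quantifiers and connectives to reach negation normal form:
  (exists x. ~M(x,x)) | (forall y. F(y)) | (forall u. forall s. (~P(u) | ~F(s)))
All bound variables are already distinct, so no renaming is needed.
Pull the quantifiers to the front (each side's bound variable is not free in the other side):
  exists x. forall y. forall u. forall s. (~M(x,x) | F(y) | ~P(u) | ~F(s))
The quantifier forall y sits under an even number of negations, so it remains universal.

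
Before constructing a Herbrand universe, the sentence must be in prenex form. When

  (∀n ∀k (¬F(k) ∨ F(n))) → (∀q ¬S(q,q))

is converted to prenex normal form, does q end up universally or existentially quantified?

Rewrite implications/biconditionals: A → B as ¬A ∨ B.
  ¬(∀n ∀k (¬F(k) ∨ F(n))) ∨ (∀q ¬S(q,q))
Drive negations inward (¬∀x A ≡ ∃x ¬A, ¬∃x A ≡ ∀x ¬A, De Morgan for ∧/∨):
  (∃n ∃k (F(k) ∧ ¬F(n))) ∨ (∀q ¬S(q,q))
Extract every quantifier outward, since the variables are now distinct and don't occur free across branches:
  ∃n ∃k ∀q (F(k) ∧ ¬F(n) ∨ ¬S(q,q))
The quantifier ∀q sits under an even number of negations (counting the antecedent side of each →), so it remains universal.

universal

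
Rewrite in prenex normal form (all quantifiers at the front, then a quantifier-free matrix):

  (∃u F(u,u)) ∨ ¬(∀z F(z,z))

Move each ¬ inward, flipping quantifiers it crosses:
  (∃u F(u,u)) ∨ (∃z ¬F(z,z))
Finally move all quantifiers to the prefix:
  ∃u ∃z (F(u,u) ∨ ¬F(z,z))

∃u ∃z (F(u,u) ∨ ¬F(z,z))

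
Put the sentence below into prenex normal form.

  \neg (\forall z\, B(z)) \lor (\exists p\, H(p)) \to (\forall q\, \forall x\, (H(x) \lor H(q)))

\forall z\, \forall p\, \forall q\, \forall x\, (B(z) \land \neg H(p) \lor H(x) \lor H(q))

Rewrite implications/biconditionals: A → B as ¬A ∨ B.
  \neg (\neg (\forall z\, B(z)) \lor (\exists p\, H(p))) \lor (\forall q\, \forall x\, (H(x) \lor H(q)))
Drive negations inward (¬∀x A ≡ ∃x ¬A, ¬∃x A ≡ ∀x ¬A, De Morgan for ∧/∨):
  (\forall z\, B(z)) \land (\forall p\, \neg H(p)) \lor (\forall q\, \forall x\, (H(x) \lor H(q)))
All bound variables are already distinct, so no renaming is needed.
Extract every quantifier outward, since the variables are now distinct and don't occur free across branches:
  \forall z\, \forall p\, \forall q\, \forall x\, (B(z) \land \neg H(p) \lor H(x) \lor H(q))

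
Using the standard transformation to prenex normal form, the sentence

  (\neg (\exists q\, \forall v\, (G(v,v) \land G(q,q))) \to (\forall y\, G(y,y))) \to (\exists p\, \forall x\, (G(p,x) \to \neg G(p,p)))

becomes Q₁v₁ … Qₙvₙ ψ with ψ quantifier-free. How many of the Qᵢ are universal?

Rewrite implications/biconditionals: A → B as ¬A ∨ B.
  \neg (\neg \neg (\exists q\, \forall v\, (G(v,v) \land G(q,q))) \lor (\forall y\, G(y,y))) \lor (\exists p\, \forall x\, (\neg G(p,x) \lor \neg G(p,p)))
Drive negations inward (¬∀x A ≡ ∃x ¬A, ¬∃x A ≡ ∀x ¬A, De Morgan for ∧/∨):
  (\forall q\, \exists v\, (\neg G(v,v) \lor \neg G(q,q))) \land (\exists y\, \neg G(y,y)) \lor (\exists p\, \forall x\, (\neg G(p,x) \lor \neg G(p,p)))
Pull the quantifiers to the front (each side's bound variable is not free in the other side):
  \forall q\, \exists v\, \exists y\, \exists p\, \forall x\, ((\neg G(v,v) \lor \neg G(q,q)) \land \neg G(y,y) \lor \neg G(p,x) \lor \neg G(p,p))
The prefix is \forall q \exists v \exists y \exists p \forall x: 2 universal, 3 existential.

2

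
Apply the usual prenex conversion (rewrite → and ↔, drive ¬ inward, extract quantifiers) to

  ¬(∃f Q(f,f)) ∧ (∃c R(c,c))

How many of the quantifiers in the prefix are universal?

Drive negations inward (¬∀x A ≡ ∃x ¬A, ¬∃x A ≡ ∀x ¬A, De Morgan for ∧/∨):
  (∀f ¬Q(f,f)) ∧ (∃c R(c,c))
Extract every quantifier outward, since the variables are now distinct and don't occur free across branches:
  ∀f ∃c (¬Q(f,f) ∧ R(c,c))
The prefix is ∀f ∃c: 1 universal, 1 existential.

1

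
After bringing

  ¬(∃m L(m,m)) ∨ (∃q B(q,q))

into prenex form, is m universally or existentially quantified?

Push ¬ through the quantifiers and connectives to reach negation normal form:
  (∀m ¬L(m,m)) ∨ (∃q B(q,q))
Finally move all quantifiers to the prefix:
  ∀m ∃q (¬L(m,m) ∨ B(q,q))
The quantifier ∃m sits under an odd number of negations, so it flips to ∀m.

universal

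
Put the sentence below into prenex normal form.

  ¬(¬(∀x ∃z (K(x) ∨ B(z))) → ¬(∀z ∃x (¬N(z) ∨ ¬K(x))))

∃x ∀z ∀w ∃p (¬K(x) ∧ ¬B(z) ∧ (¬N(w) ∨ ¬K(p)))

First replace A → B with ¬A ∨ B.
  ¬(¬¬(∀x ∃z (K(x) ∨ B(z))) ∨ ¬(∀z ∃x (¬N(z) ∨ ¬K(x))))
Push ¬ through the quantifiers and connectives to reach negation normal form:
  (∃x ∀z (¬K(x) ∧ ¬B(z))) ∧ (∀z ∃x (¬N(z) ∨ ¬K(x)))
Give each quantifier a distinct variable: z↦w, x↦p.
  (∃x ∀z (¬K(x) ∧ ¬B(z))) ∧ (∀w ∃p (¬N(w) ∨ ¬K(p)))
Extract every quantifier outward, since the variables are now distinct and don't occur free across branches:
  ∃x ∀z ∀w ∃p (¬K(x) ∧ ¬B(z) ∧ (¬N(w) ∨ ¬K(p)))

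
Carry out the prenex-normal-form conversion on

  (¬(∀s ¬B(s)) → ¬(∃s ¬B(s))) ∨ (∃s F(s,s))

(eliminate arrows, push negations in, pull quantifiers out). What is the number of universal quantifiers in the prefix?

2

First replace A → B with ¬A ∨ B.
  ¬¬(∀s ¬B(s)) ∨ ¬(∃s ¬B(s)) ∨ (∃s F(s,s))
Move each ¬ inward, flipping quantifiers it crosses:
  (∀s ¬B(s)) ∨ (∀s B(s)) ∨ (∃s F(s,s))
Standardize variables apart so no two quantifiers bind the same name: s↦y, s↦t.
  (∀s ¬B(s)) ∨ (∀y B(y)) ∨ (∃t F(t,t))
Extract every quantifier outward, since the variables are now distinct and don't occur free across branches:
  ∀s ∀y ∃t (¬B(s) ∨ B(y) ∨ F(t,t))
The prefix is ∀s ∀y ∃t: 2 universal, 1 existential.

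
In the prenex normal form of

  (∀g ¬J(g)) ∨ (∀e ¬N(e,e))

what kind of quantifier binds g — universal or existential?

universal

All bound variables are already distinct, so no renaming is needed.
Pull the quantifiers to the front (each side's bound variable is not free in the other side):
  ∀g ∀e (¬J(g) ∨ ¬N(e,e))
The quantifier ∀g sits under an even number of negations, so it remains universal.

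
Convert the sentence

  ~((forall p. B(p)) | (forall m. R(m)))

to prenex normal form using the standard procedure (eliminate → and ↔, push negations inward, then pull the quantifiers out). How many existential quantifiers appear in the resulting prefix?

Push ¬ through the quantifiers and connectives to reach negation normal form:
  (exists p. ~B(p)) & (exists m. ~R(m))
Extract every quantifier outward, since the variables are now distinct and don't occur free across branches:
  exists p. exists m. (~B(p) & ~R(m))
The prefix is exists p exists m: 0 universal, 2 existential.

2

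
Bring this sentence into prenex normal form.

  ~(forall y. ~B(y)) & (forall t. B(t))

exists y. forall t. (B(y) & B(t))

Move each ¬ inward, flipping quantifiers it crosses:
  (exists y. B(y)) & (forall t. B(t))
All bound variables are already distinct, so no renaming is needed.
Pull the quantifiers to the front (each side's bound variable is not free in the other side):
  exists y. forall t. (B(y) & B(t))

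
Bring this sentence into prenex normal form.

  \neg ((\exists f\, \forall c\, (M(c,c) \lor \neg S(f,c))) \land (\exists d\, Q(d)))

Move each ¬ inward, flipping quantifiers it crosses:
  (\forall f\, \exists c\, (\neg M(c,c) \land S(f,c))) \lor (\forall d\, \neg Q(d))
All bound variables are already distinct, so no renaming is needed.
Pull the quantifiers to the front (each side's bound variable is not free in the other side):
  \forall f\, \exists c\, \forall d\, (\neg M(c,c) \land S(f,c) \lor \neg Q(d))

\forall f\, \exists c\, \forall d\, (\neg M(c,c) \land S(f,c) \lor \neg Q(d))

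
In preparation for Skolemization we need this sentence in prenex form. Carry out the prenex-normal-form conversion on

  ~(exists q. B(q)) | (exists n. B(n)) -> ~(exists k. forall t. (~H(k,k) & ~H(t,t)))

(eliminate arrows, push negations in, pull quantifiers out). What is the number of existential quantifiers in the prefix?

Eliminate → and ↔ using ¬ and ∨.
  ~(~(exists q. B(q)) | (exists n. B(n))) | ~(exists k. forall t. (~H(k,k) & ~H(t,t)))
Move each ¬ inward, flipping quantifiers it crosses:
  (exists q. B(q)) & (forall n. ~B(n)) | (forall k. exists t. (H(k,k) | H(t,t)))
Pull the quantifiers to the front (each side's bound variable is not free in the other side):
  exists q. forall n. forall k. exists t. (B(q) & ~B(n) | H(k,k) | H(t,t))
The prefix is exists q forall n forall k exists t: 2 universal, 2 existential.

2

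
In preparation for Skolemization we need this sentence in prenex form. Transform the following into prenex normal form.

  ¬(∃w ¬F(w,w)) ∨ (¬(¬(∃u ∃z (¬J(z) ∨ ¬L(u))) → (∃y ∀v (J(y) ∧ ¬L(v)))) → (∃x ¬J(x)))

∀w ∃u ∃z ∃y ∀v ∃x (F(w,w) ∨ ¬J(z) ∨ ¬L(u) ∨ J(y) ∧ ¬L(v) ∨ ¬J(x))

First replace A → B with ¬A ∨ B.
  ¬(∃w ¬F(w,w)) ∨ ¬¬(¬¬(∃u ∃z (¬J(z) ∨ ¬L(u))) ∨ (∃y ∀v (J(y) ∧ ¬L(v)))) ∨ (∃x ¬J(x))
Drive negations inward (¬∀x A ≡ ∃x ¬A, ¬∃x A ≡ ∀x ¬A, De Morgan for ∧/∨):
  (∀w F(w,w)) ∨ (∃u ∃z (¬J(z) ∨ ¬L(u))) ∨ (∃y ∀v (J(y) ∧ ¬L(v))) ∨ (∃x ¬J(x))
Finally move all quantifiers to the prefix:
  ∀w ∃u ∃z ∃y ∀v ∃x (F(w,w) ∨ ¬J(z) ∨ ¬L(u) ∨ J(y) ∧ ¬L(v) ∨ ¬J(x))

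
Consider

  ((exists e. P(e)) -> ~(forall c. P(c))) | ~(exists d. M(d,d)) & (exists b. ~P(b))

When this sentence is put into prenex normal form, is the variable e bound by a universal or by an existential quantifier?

universal

Eliminate → and ↔ using ¬ and ∨.
  ~(exists e. P(e)) | ~(forall c. P(c)) | ~(exists d. M(d,d)) & (exists b. ~P(b))
Drive negations inward (¬∀x A ≡ ∃x ¬A, ¬∃x A ≡ ∀x ¬A, De Morgan for ∧/∨):
  (forall e. ~P(e)) | (exists c. ~P(c)) | (forall d. ~M(d,d)) & (exists b. ~P(b))
All bound variables are already distinct, so no renaming is needed.
Pull the quantifiers to the front (each side's bound variable is not free in the other side):
  forall e. exists c. forall d. exists b. (~P(e) | ~P(c) | ~M(d,d) & ~P(b))
The quantifier exists e sits under an odd number of negations (counting the antecedent side of each →), so it flips to forall e.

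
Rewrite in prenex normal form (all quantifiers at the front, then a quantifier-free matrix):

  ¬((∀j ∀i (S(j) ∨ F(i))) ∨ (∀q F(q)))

Push ¬ through the quantifiers and connectives to reach negation normal form:
  (∃j ∃i (¬S(j) ∧ ¬F(i))) ∧ (∃q ¬F(q))
All bound variables are already distinct, so no renaming is needed.
Extract every quantifier outward, since the variables are now distinct and don't occur free across branches:
  ∃j ∃i ∃q (¬S(j) ∧ ¬F(i) ∧ ¬F(q))

∃j ∃i ∃q (¬S(j) ∧ ¬F(i) ∧ ¬F(q))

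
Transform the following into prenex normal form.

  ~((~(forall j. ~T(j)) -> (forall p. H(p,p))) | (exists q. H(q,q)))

First replace A → B with ¬A ∨ B.
  ~(~~(forall j. ~T(j)) | (forall p. H(p,p)) | (exists q. H(q,q)))
Drive negations inward (¬∀x A ≡ ∃x ¬A, ¬∃x A ≡ ∀x ¬A, De Morgan for ∧/∨):
  (exists j. T(j)) & (exists p. ~H(p,p)) & (forall q. ~H(q,q))
Finally move all quantifiers to the prefix:
  exists j. exists p. forall q. (T(j) & ~H(p,p) & ~H(q,q))

exists j. exists p. forall q. (T(j) & ~H(p,p) & ~H(q,q))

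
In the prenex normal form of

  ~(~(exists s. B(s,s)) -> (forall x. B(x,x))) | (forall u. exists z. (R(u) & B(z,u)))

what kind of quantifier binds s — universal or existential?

universal

Rewrite implications/biconditionals: A → B as ¬A ∨ B.
  ~(~~(exists s. B(s,s)) | (forall x. B(x,x))) | (forall u. exists z. (R(u) & B(z,u)))
Drive negations inward (¬∀x A ≡ ∃x ¬A, ¬∃x A ≡ ∀x ¬A, De Morgan for ∧/∨):
  (forall s. ~B(s,s)) & (exists x. ~B(x,x)) | (forall u. exists z. (R(u) & B(z,u)))
All bound variables are already distinct, so no renaming is needed.
Pull the quantifiers to the front (each side's bound variable is not free in the other side):
  forall s. exists x. forall u. exists z. (~B(s,s) & ~B(x,x) | R(u) & B(z,u))
The quantifier exists s sits under an odd number of negations (counting the antecedent side of each →), so it flips to forall s.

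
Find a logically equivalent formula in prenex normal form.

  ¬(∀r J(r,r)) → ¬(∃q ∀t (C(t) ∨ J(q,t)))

∀r ∀q ∃t (J(r,r) ∨ ¬C(t) ∧ ¬J(q,t))

Eliminate → and ↔ using ¬ and ∨.
  ¬¬(∀r J(r,r)) ∨ ¬(∃q ∀t (C(t) ∨ J(q,t)))
Move each ¬ inward, flipping quantifiers it crosses:
  (∀r J(r,r)) ∨ (∀q ∃t (¬C(t) ∧ ¬J(q,t)))
Pull the quantifiers to the front (each side's bound variable is not free in the other side):
  ∀r ∀q ∃t (J(r,r) ∨ ¬C(t) ∧ ¬J(q,t))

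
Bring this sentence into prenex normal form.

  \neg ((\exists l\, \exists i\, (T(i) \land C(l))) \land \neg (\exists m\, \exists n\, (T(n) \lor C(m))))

Push ¬ through the quantifiers and connectives to reach negation normal form:
  (\forall l\, \forall i\, (\neg T(i) \lor \neg C(l))) \lor (\exists m\, \exists n\, (T(n) \lor C(m)))
Extract every quantifier outward, since the variables are now distinct and don't occur free across branches:
  \forall l\, \forall i\, \exists m\, \exists n\, (\neg T(i) \lor \neg C(l) \lor T(n) \lor C(m))

\forall l\, \forall i\, \exists m\, \exists n\, (\neg T(i) \lor \neg C(l) \lor T(n) \lor C(m))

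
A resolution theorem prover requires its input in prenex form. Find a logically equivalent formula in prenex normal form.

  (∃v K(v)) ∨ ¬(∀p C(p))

∃v ∃p (K(v) ∨ ¬C(p))

Move each ¬ inward, flipping quantifiers it crosses:
  (∃v K(v)) ∨ (∃p ¬C(p))
All bound variables are already distinct, so no renaming is needed.
Finally move all quantifiers to the prefix:
  ∃v ∃p (K(v) ∨ ¬C(p))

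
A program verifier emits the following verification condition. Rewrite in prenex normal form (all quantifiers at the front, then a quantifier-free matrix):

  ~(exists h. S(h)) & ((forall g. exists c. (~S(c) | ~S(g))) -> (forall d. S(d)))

forall h. exists g. forall c. forall d. (~S(h) & (S(c) & S(g) | S(d)))

First replace A → B with ¬A ∨ B.
  ~(exists h. S(h)) & (~(forall g. exists c. (~S(c) | ~S(g))) | (forall d. S(d)))
Drive negations inward (¬∀x A ≡ ∃x ¬A, ¬∃x A ≡ ∀x ¬A, De Morgan for ∧/∨):
  (forall h. ~S(h)) & ((exists g. forall c. (S(c) & S(g))) | (forall d. S(d)))
All bound variables are already distinct, so no renaming is needed.
Extract every quantifier outward, since the variables are now distinct and don't occur free across branches:
  forall h. exists g. forall c. forall d. (~S(h) & (S(c) & S(g) | S(d)))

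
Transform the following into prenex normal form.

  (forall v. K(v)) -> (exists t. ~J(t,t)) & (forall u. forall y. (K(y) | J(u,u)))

exists v. exists t. forall u. forall y. (~K(v) | ~J(t,t) & (K(y) | J(u,u)))

Rewrite implications/biconditionals: A → B as ¬A ∨ B.
  ~(forall v. K(v)) | (exists t. ~J(t,t)) & (forall u. forall y. (K(y) | J(u,u)))
Push ¬ through the quantifiers and connectives to reach negation normal form:
  (exists v. ~K(v)) | (exists t. ~J(t,t)) & (forall u. forall y. (K(y) | J(u,u)))
All bound variables are already distinct, so no renaming is needed.
Extract every quantifier outward, since the variables are now distinct and don't occur free across branches:
  exists v. exists t. forall u. forall y. (~K(v) | ~J(t,t) & (K(y) | J(u,u)))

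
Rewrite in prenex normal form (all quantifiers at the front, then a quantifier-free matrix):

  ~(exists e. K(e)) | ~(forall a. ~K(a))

Push ¬ through the quantifiers and connectives to reach negation normal form:
  (forall e. ~K(e)) | (exists a. K(a))
All bound variables are already distinct, so no renaming is needed.
Pull the quantifiers to the front (each side's bound variable is not free in the other side):
  forall e. exists a. (~K(e) | K(a))

forall e. exists a. (~K(e) | K(a))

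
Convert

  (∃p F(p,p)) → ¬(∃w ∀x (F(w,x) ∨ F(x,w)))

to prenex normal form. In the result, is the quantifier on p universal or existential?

First replace A → B with ¬A ∨ B.
  ¬(∃p F(p,p)) ∨ ¬(∃w ∀x (F(w,x) ∨ F(x,w)))
Move each ¬ inward, flipping quantifiers it crosses:
  (∀p ¬F(p,p)) ∨ (∀w ∃x (¬F(w,x) ∧ ¬F(x,w)))
All bound variables are already distinct, so no renaming is needed.
Finally move all quantifiers to the prefix:
  ∀p ∀w ∃x (¬F(p,p) ∨ ¬F(w,x) ∧ ¬F(x,w))
The quantifier ∃p sits under an odd number of negations (counting the antecedent side of each →), so it flips to ∀p.

universal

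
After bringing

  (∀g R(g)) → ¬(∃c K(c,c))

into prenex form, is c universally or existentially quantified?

universal

Rewrite implications/biconditionals: A → B as ¬A ∨ B.
  ¬(∀g R(g)) ∨ ¬(∃c K(c,c))
Drive negations inward (¬∀x A ≡ ∃x ¬A, ¬∃x A ≡ ∀x ¬A, De Morgan for ∧/∨):
  (∃g ¬R(g)) ∨ (∀c ¬K(c,c))
All bound variables are already distinct, so no renaming is needed.
Extract every quantifier outward, since the variables are now distinct and don't occur free across branches:
  ∃g ∀c (¬R(g) ∨ ¬K(c,c))
The quantifier ∃c sits under an odd number of negations (counting the antecedent side of each →), so it flips to ∀c.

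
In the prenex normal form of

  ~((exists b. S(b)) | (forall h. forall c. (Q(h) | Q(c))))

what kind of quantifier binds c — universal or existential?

existential

Drive negations inward (¬∀x A ≡ ∃x ¬A, ¬∃x A ≡ ∀x ¬A, De Morgan for ∧/∨):
  (forall b. ~S(b)) & (exists h. exists c. (~Q(h) & ~Q(c)))
All bound variables are already distinct, so no renaming is needed.
Extract every quantifier outward, since the variables are now distinct and don't occur free across branches:
  forall b. exists h. exists c. (~S(b) & ~Q(h) & ~Q(c))
The quantifier forall c sits under an odd number of negations, so it flips to exists c.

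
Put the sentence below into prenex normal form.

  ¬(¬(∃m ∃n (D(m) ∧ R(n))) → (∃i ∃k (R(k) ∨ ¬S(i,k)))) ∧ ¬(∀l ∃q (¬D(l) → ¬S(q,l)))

∀m ∀n ∀i ∀k ∃l ∀q ((¬D(m) ∨ ¬R(n)) ∧ ¬R(k) ∧ S(i,k) ∧ ¬D(l) ∧ S(q,l))

Rewrite implications/biconditionals: A → B as ¬A ∨ B.
  ¬(¬¬(∃m ∃n (D(m) ∧ R(n))) ∨ (∃i ∃k (R(k) ∨ ¬S(i,k)))) ∧ ¬(∀l ∃q (¬¬D(l) ∨ ¬S(q,l)))
Drive negations inward (¬∀x A ≡ ∃x ¬A, ¬∃x A ≡ ∀x ¬A, De Morgan for ∧/∨):
  (∀m ∀n (¬D(m) ∨ ¬R(n))) ∧ (∀i ∀k (¬R(k) ∧ S(i,k))) ∧ (∃l ∀q (¬D(l) ∧ S(q,l)))
All bound variables are already distinct, so no renaming is needed.
Extract every quantifier outward, since the variables are now distinct and don't occur free across branches:
  ∀m ∀n ∀i ∀k ∃l ∀q ((¬D(m) ∨ ¬R(n)) ∧ ¬R(k) ∧ S(i,k) ∧ ¬D(l) ∧ S(q,l))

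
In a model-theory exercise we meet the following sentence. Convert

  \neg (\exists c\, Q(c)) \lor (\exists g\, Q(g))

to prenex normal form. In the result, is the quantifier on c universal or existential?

Push ¬ through the quantifiers and connectives to reach negation normal form:
  (\forall c\, \neg Q(c)) \lor (\exists g\, Q(g))
Finally move all quantifiers to the prefix:
  \forall c\, \exists g\, (\neg Q(c) \lor Q(g))
The quantifier \exists c sits under an odd number of negations, so it flips to \forall c.

universal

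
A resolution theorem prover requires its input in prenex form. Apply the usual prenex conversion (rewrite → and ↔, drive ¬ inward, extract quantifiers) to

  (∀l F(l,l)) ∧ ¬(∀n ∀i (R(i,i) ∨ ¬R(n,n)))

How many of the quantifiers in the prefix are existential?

2

Drive negations inward (¬∀x A ≡ ∃x ¬A, ¬∃x A ≡ ∀x ¬A, De Morgan for ∧/∨):
  (∀l F(l,l)) ∧ (∃n ∃i (¬R(i,i) ∧ R(n,n)))
All bound variables are already distinct, so no renaming is needed.
Pull the quantifiers to the front (each side's bound variable is not free in the other side):
  ∀l ∃n ∃i (F(l,l) ∧ ¬R(i,i) ∧ R(n,n))
The prefix is ∀l ∃n ∃i: 1 universal, 2 existential.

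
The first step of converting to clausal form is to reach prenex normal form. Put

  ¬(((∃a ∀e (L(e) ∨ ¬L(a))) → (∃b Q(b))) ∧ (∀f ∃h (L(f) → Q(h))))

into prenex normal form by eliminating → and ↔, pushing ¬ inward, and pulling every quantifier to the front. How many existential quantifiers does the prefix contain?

2

First replace A → B with ¬A ∨ B.
  ¬((¬(∃a ∀e (L(e) ∨ ¬L(a))) ∨ (∃b Q(b))) ∧ (∀f ∃h (¬L(f) ∨ Q(h))))
Move each ¬ inward, flipping quantifiers it crosses:
  (∃a ∀e (L(e) ∨ ¬L(a))) ∧ (∀b ¬Q(b)) ∨ (∃f ∀h (L(f) ∧ ¬Q(h)))
All bound variables are already distinct, so no renaming is needed.
Pull the quantifiers to the front (each side's bound variable is not free in the other side):
  ∃a ∀e ∀b ∃f ∀h ((L(e) ∨ ¬L(a)) ∧ ¬Q(b) ∨ L(f) ∧ ¬Q(h))
The prefix is ∃a ∀e ∀b ∃f ∀h: 3 universal, 2 existential.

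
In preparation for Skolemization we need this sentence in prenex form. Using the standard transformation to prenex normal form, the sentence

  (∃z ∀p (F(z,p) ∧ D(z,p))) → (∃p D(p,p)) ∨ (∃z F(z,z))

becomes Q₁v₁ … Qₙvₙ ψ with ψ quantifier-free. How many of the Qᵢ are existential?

Rewrite implications/biconditionals: A → B as ¬A ∨ B.
  ¬(∃z ∀p (F(z,p) ∧ D(z,p))) ∨ (∃p D(p,p)) ∨ (∃z F(z,z))
Push ¬ through the quantifiers and connectives to reach negation normal form:
  (∀z ∃p (¬F(z,p) ∨ ¬D(z,p))) ∨ (∃p D(p,p)) ∨ (∃z F(z,z))
Rename bound variables to avoid capture: p↦y, z↦r.
  (∀z ∃p (¬F(z,p) ∨ ¬D(z,p))) ∨ (∃y D(y,y)) ∨ (∃r F(r,r))
Extract every quantifier outward, since the variables are now distinct and don't occur free across branches:
  ∀z ∃p ∃y ∃r (¬F(z,p) ∨ ¬D(z,p) ∨ D(y,y) ∨ F(r,r))
The prefix is ∀z ∃p ∃y ∃r: 1 universal, 3 existential.

3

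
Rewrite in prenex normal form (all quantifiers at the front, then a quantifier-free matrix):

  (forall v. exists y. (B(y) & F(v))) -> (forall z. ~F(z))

Rewrite implications/biconditionals: A → B as ¬A ∨ B.
  ~(forall v. exists y. (B(y) & F(v))) | (forall z. ~F(z))
Push ¬ through the quantifiers and connectives to reach negation normal form:
  (exists v. forall y. (~B(y) | ~F(v))) | (forall z. ~F(z))
All bound variables are already distinct, so no renaming is needed.
Pull the quantifiers to the front (each side's bound variable is not free in the other side):
  exists v. forall y. forall z. (~B(y) | ~F(v) | ~F(z))

exists v. forall y. forall z. (~B(y) | ~F(v) | ~F(z))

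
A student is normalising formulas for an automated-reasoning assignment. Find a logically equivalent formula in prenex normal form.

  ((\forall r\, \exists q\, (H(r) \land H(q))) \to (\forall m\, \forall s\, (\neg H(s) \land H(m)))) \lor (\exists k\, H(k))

Rewrite implications/biconditionals: A → B as ¬A ∨ B.
  \neg (\forall r\, \exists q\, (H(r) \land H(q))) \lor (\forall m\, \forall s\, (\neg H(s) \land H(m))) \lor (\exists k\, H(k))
Push ¬ through the quantifiers and connectives to reach negation normal form:
  (\exists r\, \forall q\, (\neg H(r) \lor \neg H(q))) \lor (\forall m\, \forall s\, (\neg H(s) \land H(m))) \lor (\exists k\, H(k))
All bound variables are already distinct, so no renaming is needed.
Finally move all quantifiers to the prefix:
  \exists r\, \forall q\, \forall m\, \forall s\, \exists k\, (\neg H(r) \lor \neg H(q) \lor \neg H(s) \land H(m) \lor H(k))

\exists r\, \forall q\, \forall m\, \forall s\, \exists k\, (\neg H(r) \lor \neg H(q) \lor \neg H(s) \land H(m) \lor H(k))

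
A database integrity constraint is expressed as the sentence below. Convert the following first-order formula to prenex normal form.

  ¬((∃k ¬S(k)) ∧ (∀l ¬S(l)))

Push ¬ through the quantifiers and connectives to reach negation normal form:
  (∀k S(k)) ∨ (∃l S(l))
All bound variables are already distinct, so no renaming is needed.
Extract every quantifier outward, since the variables are now distinct and don't occur free across branches:
  ∀k ∃l (S(k) ∨ S(l))

∀k ∃l (S(k) ∨ S(l))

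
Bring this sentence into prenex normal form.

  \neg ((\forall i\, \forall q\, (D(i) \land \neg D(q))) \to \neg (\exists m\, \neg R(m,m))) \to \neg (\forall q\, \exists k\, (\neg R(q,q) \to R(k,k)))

First replace A → B with ¬A ∨ B.
  \neg \neg (\neg (\forall i\, \forall q\, (D(i) \land \neg D(q))) \lor \neg (\exists m\, \neg R(m,m))) \lor \neg (\forall q\, \exists k\, (\neg \neg R(q,q) \lor R(k,k)))
Push ¬ through the quantifiers and connectives to reach negation normal form:
  (\exists i\, \exists q\, (\neg D(i) \lor D(q))) \lor (\forall m\, R(m,m)) \lor (\exists q\, \forall k\, (\neg R(q,q) \land \neg R(k,k)))
Rename bound variables to avoid capture: q↦z.
  (\exists i\, \exists q\, (\neg D(i) \lor D(q))) \lor (\forall m\, R(m,m)) \lor (\exists z\, \forall k\, (\neg R(z,z) \land \neg R(k,k)))
Finally move all quantifiers to the prefix:
  \exists i\, \exists q\, \forall m\, \exists z\, \forall k\, (\neg D(i) \lor D(q) \lor R(m,m) \lor \neg R(z,z) \land \neg R(k,k))

\exists i\, \exists q\, \forall m\, \exists z\, \forall k\, (\neg D(i) \lor D(q) \lor R(m,m) \lor \neg R(z,z) \land \neg R(k,k))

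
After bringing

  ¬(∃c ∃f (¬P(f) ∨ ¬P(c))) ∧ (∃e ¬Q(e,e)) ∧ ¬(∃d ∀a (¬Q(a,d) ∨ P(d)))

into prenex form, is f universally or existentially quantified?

Move each ¬ inward, flipping quantifiers it crosses:
  (∀c ∀f (P(f) ∧ P(c))) ∧ (∃e ¬Q(e,e)) ∧ (∀d ∃a (Q(a,d) ∧ ¬P(d)))
All bound variables are already distinct, so no renaming is needed.
Finally move all quantifiers to the prefix:
  ∀c ∀f ∃e ∀d ∃a (P(f) ∧ P(c) ∧ ¬Q(e,e) ∧ Q(a,d) ∧ ¬P(d))
The quantifier ∃f sits under an odd number of negations, so it flips to ∀f.

universal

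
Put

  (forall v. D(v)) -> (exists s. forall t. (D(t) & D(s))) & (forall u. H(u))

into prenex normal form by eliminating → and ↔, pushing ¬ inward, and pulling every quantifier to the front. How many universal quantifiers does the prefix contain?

2

First replace A → B with ¬A ∨ B.
  ~(forall v. D(v)) | (exists s. forall t. (D(t) & D(s))) & (forall u. H(u))
Drive negations inward (¬∀x A ≡ ∃x ¬A, ¬∃x A ≡ ∀x ¬A, De Morgan for ∧/∨):
  (exists v. ~D(v)) | (exists s. forall t. (D(t) & D(s))) & (forall u. H(u))
All bound variables are already distinct, so no renaming is needed.
Finally move all quantifiers to the prefix:
  exists v. exists s. forall t. forall u. (~D(v) | D(t) & D(s) & H(u))
The prefix is exists v exists s forall t forall u: 2 universal, 2 existential.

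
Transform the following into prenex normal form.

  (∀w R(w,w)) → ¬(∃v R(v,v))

∃w ∀v (¬R(w,w) ∨ ¬R(v,v))

Rewrite implications/biconditionals: A → B as ¬A ∨ B.
  ¬(∀w R(w,w)) ∨ ¬(∃v R(v,v))
Move each ¬ inward, flipping quantifiers it crosses:
  (∃w ¬R(w,w)) ∨ (∀v ¬R(v,v))
All bound variables are already distinct, so no renaming is needed.
Finally move all quantifiers to the prefix:
  ∃w ∀v (¬R(w,w) ∨ ¬R(v,v))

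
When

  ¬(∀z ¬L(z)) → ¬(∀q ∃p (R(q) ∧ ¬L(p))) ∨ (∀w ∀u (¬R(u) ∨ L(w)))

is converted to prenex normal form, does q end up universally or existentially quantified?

Rewrite implications/biconditionals: A → B as ¬A ∨ B.
  ¬¬(∀z ¬L(z)) ∨ ¬(∀q ∃p (R(q) ∧ ¬L(p))) ∨ (∀w ∀u (¬R(u) ∨ L(w)))
Push ¬ through the quantifiers and connectives to reach negation normal form:
  (∀z ¬L(z)) ∨ (∃q ∀p (¬R(q) ∨ L(p))) ∨ (∀w ∀u (¬R(u) ∨ L(w)))
All bound variables are already distinct, so no renaming is needed.
Pull the quantifiers to the front (each side's bound variable is not free in the other side):
  ∀z ∃q ∀p ∀w ∀u (¬L(z) ∨ ¬R(q) ∨ L(p) ∨ ¬R(u) ∨ L(w))
The quantifier ∀q sits under an odd number of negations (counting the antecedent side of each →), so it flips to ∃q.

existential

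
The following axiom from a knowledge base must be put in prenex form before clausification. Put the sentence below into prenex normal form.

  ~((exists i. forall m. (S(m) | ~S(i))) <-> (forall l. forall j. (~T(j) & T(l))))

exists i. forall m. exists l. exists j. forall u. forall w. forall w1. exists s. ((S(m) | ~S(i)) & (T(j) | ~T(l)) | ~T(w) & T(u) & ~S(s) & S(w1))

Rewrite implications/biconditionals: A → B as ¬A ∨ B; A ↔ B as (¬A ∨ B) ∧ (¬B ∨ A).
  ~((~(exists i. forall m. (S(m) | ~S(i))) | (forall l. forall j. (~T(j) & T(l)))) & (~(forall l. forall j. (~T(j) & T(l))) | (exists i. forall m. (S(m) | ~S(i)))))
Move each ¬ inward, flipping quantifiers it crosses:
  (exists i. forall m. (S(m) | ~S(i))) & (exists l. exists j. (T(j) | ~T(l))) | (forall l. forall j. (~T(j) & T(l))) & (forall i. exists m. (~S(m) & S(i)))
Give each quantifier a distinct variable: l↦u, j↦w, i↦w1, m↦s.
  (exists i. forall m. (S(m) | ~S(i))) & (exists l. exists j. (T(j) | ~T(l))) | (forall u. forall w. (~T(w) & T(u))) & (forall w1. exists s. (~S(s) & S(w1)))
Extract every quantifier outward, since the variables are now distinct and don't occur free across branches:
  exists i. forall m. exists l. exists j. forall u. forall w. forall w1. exists s. ((S(m) | ~S(i)) & (T(j) | ~T(l)) | ~T(w) & T(u) & ~S(s) & S(w1))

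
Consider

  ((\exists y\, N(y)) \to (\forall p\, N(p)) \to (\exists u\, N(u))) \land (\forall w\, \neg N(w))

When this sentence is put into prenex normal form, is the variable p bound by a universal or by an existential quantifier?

Eliminate → and ↔ using ¬ and ∨.
  (\neg (\exists y\, N(y)) \lor \neg (\forall p\, N(p)) \lor (\exists u\, N(u))) \land (\forall w\, \neg N(w))
Move each ¬ inward, flipping quantifiers it crosses:
  ((\forall y\, \neg N(y)) \lor (\exists p\, \neg N(p)) \lor (\exists u\, N(u))) \land (\forall w\, \neg N(w))
All bound variables are already distinct, so no renaming is needed.
Finally move all quantifiers to the prefix:
  \forall y\, \exists p\, \exists u\, \forall w\, ((\neg N(y) \lor \neg N(p) \lor N(u)) \land \neg N(w))
The quantifier \forall p sits under an odd number of negations (counting the antecedent side of each →), so it flips to \exists p.

existential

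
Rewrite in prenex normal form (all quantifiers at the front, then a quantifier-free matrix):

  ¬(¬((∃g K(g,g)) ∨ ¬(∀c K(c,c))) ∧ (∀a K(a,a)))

∃g ∃c ∃a (K(g,g) ∨ ¬K(c,c) ∨ ¬K(a,a))

Move each ¬ inward, flipping quantifiers it crosses:
  (∃g K(g,g)) ∨ (∃c ¬K(c,c)) ∨ (∃a ¬K(a,a))
Extract every quantifier outward, since the variables are now distinct and don't occur free across branches:
  ∃g ∃c ∃a (K(g,g) ∨ ¬K(c,c) ∨ ¬K(a,a))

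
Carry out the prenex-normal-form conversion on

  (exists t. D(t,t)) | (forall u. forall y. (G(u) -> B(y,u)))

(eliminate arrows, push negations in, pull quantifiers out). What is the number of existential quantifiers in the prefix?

1

First replace A → B with ¬A ∨ B.
  (exists t. D(t,t)) | (forall u. forall y. (~G(u) | B(y,u)))
Pull the quantifiers to the front (each side's bound variable is not free in the other side):
  exists t. forall u. forall y. (D(t,t) | ~G(u) | B(y,u))
The prefix is exists t forall u forall y: 2 universal, 1 existential.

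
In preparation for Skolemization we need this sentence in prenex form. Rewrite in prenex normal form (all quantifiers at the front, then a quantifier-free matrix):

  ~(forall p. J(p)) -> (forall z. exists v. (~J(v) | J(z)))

Eliminate → and ↔ using ¬ and ∨.
  ~~(forall p. J(p)) | (forall z. exists v. (~J(v) | J(z)))
Push ¬ through the quantifiers and connectives to reach negation normal form:
  (forall p. J(p)) | (forall z. exists v. (~J(v) | J(z)))
All bound variables are already distinct, so no renaming is needed.
Finally move all quantifiers to the prefix:
  forall p. forall z. exists v. (J(p) | ~J(v) | J(z))

forall p. forall z. exists v. (J(p) | ~J(v) | J(z))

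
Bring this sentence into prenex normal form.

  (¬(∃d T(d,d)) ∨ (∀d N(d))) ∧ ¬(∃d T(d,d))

∀d ∀t ∀u1 ((¬T(d,d) ∨ N(t)) ∧ ¬T(u1,u1))

Move each ¬ inward, flipping quantifiers it crosses:
  ((∀d ¬T(d,d)) ∨ (∀d N(d))) ∧ (∀d ¬T(d,d))
Standardize variables apart so no two quantifiers bind the same name: d↦t, d↦u1.
  ((∀d ¬T(d,d)) ∨ (∀t N(t))) ∧ (∀u1 ¬T(u1,u1))
Finally move all quantifiers to the prefix:
  ∀d ∀t ∀u1 ((¬T(d,d) ∨ N(t)) ∧ ¬T(u1,u1))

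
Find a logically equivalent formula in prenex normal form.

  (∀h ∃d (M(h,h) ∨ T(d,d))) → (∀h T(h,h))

∃h ∀d ∀c (¬M(h,h) ∧ ¬T(d,d) ∨ T(c,c))

Eliminate → and ↔ using ¬ and ∨.
  ¬(∀h ∃d (M(h,h) ∨ T(d,d))) ∨ (∀h T(h,h))
Move each ¬ inward, flipping quantifiers it crosses:
  (∃h ∀d (¬M(h,h) ∧ ¬T(d,d))) ∨ (∀h T(h,h))
Rename bound variables to avoid capture: h↦c.
  (∃h ∀d (¬M(h,h) ∧ ¬T(d,d))) ∨ (∀c T(c,c))
Extract every quantifier outward, since the variables are now distinct and don't occur free across branches:
  ∃h ∀d ∀c (¬M(h,h) ∧ ¬T(d,d) ∨ T(c,c))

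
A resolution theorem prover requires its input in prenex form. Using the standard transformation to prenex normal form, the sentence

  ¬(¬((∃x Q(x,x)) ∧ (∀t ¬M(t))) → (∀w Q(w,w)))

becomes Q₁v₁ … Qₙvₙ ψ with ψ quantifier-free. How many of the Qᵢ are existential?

First replace A → B with ¬A ∨ B.
  ¬(¬¬((∃x Q(x,x)) ∧ (∀t ¬M(t))) ∨ (∀w Q(w,w)))
Drive negations inward (¬∀x A ≡ ∃x ¬A, ¬∃x A ≡ ∀x ¬A, De Morgan for ∧/∨):
  ((∀x ¬Q(x,x)) ∨ (∃t M(t))) ∧ (∃w ¬Q(w,w))
All bound variables are already distinct, so no renaming is needed.
Extract every quantifier outward, since the variables are now distinct and don't occur free across branches:
  ∀x ∃t ∃w ((¬Q(x,x) ∨ M(t)) ∧ ¬Q(w,w))
The prefix is ∀x ∃t ∃w: 1 universal, 2 existential.

2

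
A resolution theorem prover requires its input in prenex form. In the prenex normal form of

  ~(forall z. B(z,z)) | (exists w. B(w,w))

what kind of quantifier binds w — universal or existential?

existential

Push ¬ through the quantifiers and connectives to reach negation normal form:
  (exists z. ~B(z,z)) | (exists w. B(w,w))
All bound variables are already distinct, so no renaming is needed.
Extract every quantifier outward, since the variables are now distinct and don't occur free across branches:
  exists z. exists w. (~B(z,z) | B(w,w))
The quantifier exists w sits under an even number of negations, so it remains existential.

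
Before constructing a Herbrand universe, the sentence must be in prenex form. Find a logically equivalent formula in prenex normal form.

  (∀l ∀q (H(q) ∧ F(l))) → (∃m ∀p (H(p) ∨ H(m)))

∃l ∃q ∃m ∀p (¬H(q) ∨ ¬F(l) ∨ H(p) ∨ H(m))

Rewrite implications/biconditionals: A → B as ¬A ∨ B.
  ¬(∀l ∀q (H(q) ∧ F(l))) ∨ (∃m ∀p (H(p) ∨ H(m)))
Push ¬ through the quantifiers and connectives to reach negation normal form:
  (∃l ∃q (¬H(q) ∨ ¬F(l))) ∨ (∃m ∀p (H(p) ∨ H(m)))
Pull the quantifiers to the front (each side's bound variable is not free in the other side):
  ∃l ∃q ∃m ∀p (¬H(q) ∨ ¬F(l) ∨ H(p) ∨ H(m))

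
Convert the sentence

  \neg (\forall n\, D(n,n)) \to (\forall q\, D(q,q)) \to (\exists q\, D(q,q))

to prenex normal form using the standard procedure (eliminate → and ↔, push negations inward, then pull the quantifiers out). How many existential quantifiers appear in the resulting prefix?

2

Eliminate → and ↔ using ¬ and ∨.
  \neg \neg (\forall n\, D(n,n)) \lor \neg (\forall q\, D(q,q)) \lor (\exists q\, D(q,q))
Drive negations inward (¬∀x A ≡ ∃x ¬A, ¬∃x A ≡ ∀x ¬A, De Morgan for ∧/∨):
  (\forall n\, D(n,n)) \lor (\exists q\, \neg D(q,q)) \lor (\exists q\, D(q,q))
Give each quantifier a distinct variable: q↦c.
  (\forall n\, D(n,n)) \lor (\exists q\, \neg D(q,q)) \lor (\exists c\, D(c,c))
Extract every quantifier outward, since the variables are now distinct and don't occur free across branches:
  \forall n\, \exists q\, \exists c\, (D(n,n) \lor \neg D(q,q) \lor D(c,c))
The prefix is \forall n \exists q \exists c: 1 universal, 2 existential.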